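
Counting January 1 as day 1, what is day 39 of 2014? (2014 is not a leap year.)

January has 31 days (39 − 31 = 8 remain).
8 into February → February 8.

February 8, 2014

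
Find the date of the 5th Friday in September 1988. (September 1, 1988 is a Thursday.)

30 September 1988

September 1988 begins on a Thursday, so the first Friday is September 2 (1 day later).
The 5th Friday is 4 weeks later: 2 + 28 = 30.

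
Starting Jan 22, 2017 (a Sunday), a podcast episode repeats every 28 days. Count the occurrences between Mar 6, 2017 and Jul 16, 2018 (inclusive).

18

Occurrences land 28·i days after Jan 22, 2017 for i = 0, 1, 2, …
Mar 6, 2017 is 43 days after the start; 43 ÷ 28 = 1 remainder 15; since the remainder is 15, round up to i = 2. First occurrence in the window: #3 on Mar 19, 2017 (2×28 = 56 days in).
Jul 16, 2018 is 540 days after the start; 540 ÷ 28 = 19 remainder 8. Last occurrence in the window: #20 on Jul 8, 2018.
Occurrences #3 through #20: 18 in total.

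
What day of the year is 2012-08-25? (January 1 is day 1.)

238

Days in months before August: 31 + 29 + 31 + 30 + 31 + 30 + 31 = 213.
Plus 25 days into August → day 238.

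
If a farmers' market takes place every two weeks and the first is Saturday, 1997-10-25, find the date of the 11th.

The 11th occurrence is 10 intervals after the first: 10 × 14 = 140 days after 1997-10-25.
October has 31 days — 6 days to the end of October leaves 134.
November has 30 days (104 left).
December has 31 days (73 left).
January has 31 days (42 left).
February has 28 days (14 left).
14 days into March → 1998-03-14.

1998-03-14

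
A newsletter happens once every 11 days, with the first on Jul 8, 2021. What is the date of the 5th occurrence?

The 5th occurrence is 4 intervals after the first: 4 × 11 = 44 days after Jul 8, 2021.
Jul has 31 days — 23 days to the end of Jul leaves 21.
21 days into Aug → Aug 21, 2021.

Aug 21, 2021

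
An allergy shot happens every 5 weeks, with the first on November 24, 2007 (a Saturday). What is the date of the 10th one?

The 10th occurrence is 9 intervals after the first: 9 × 35 = 315 days after November 24, 2007.
November has 30 days — 6 days to the end of November leaves 309.
December has 31 days (278 left).
January has 31 days (247 left).
February has 29 days (218 left).
March has 31 days (187 left).
April has 30 days (157 left).
May has 31 days (126 left).
June has 30 days (96 left).
July has 31 days (65 left).
August has 31 days (34 left).
September has 30 days (4 left).
4 days into October → October 4, 2008.

October 4, 2008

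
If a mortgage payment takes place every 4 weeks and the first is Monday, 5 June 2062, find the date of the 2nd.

The 2nd occurrence is 1 interval after the first: 1 × 28 = 28 days after 5 June 2062.
June has 30 days — 25 days to the end of June leaves 3.
3 days into July → 3 July 2062.

3 July 2062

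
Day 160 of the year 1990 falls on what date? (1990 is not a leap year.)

1990-06-09

January has 31 days (160 − 31 = 129 remain).
February has 28 days (129 − 28 = 101 remain).
March has 31 days (101 − 31 = 70 remain).
April has 30 days (70 − 30 = 40 remain).
May has 31 days (40 − 31 = 9 remain).
9 into June → June 9.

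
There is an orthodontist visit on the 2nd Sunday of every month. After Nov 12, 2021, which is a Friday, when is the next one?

Nov 14, 2021

Nov 2021 starts on a Monday; its first Sunday is the 7th, so the 2nd Sunday is the 14th — Nov 14, 2021.
Nov 14, 2021 is after Nov 12, 2021, so that is the next one.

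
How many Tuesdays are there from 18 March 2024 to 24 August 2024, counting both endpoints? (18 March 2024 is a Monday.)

18 March 2024 is a Monday; the first Tuesday on or after it is 19 March 2024 (1 day later).
From 19 March 2024 to 24 August 2024: 12 + 30 + 31 + 30 + 31 + 24 = 158 days (rest of March, April, May, June, July, August).
158 ÷ 7 = 22 full weeks with remainder 4, so 22 more Tuesdays after the first → 23.

23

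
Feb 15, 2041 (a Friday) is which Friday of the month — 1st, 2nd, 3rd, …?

Day 15 falls in week ⌈15/7⌉ of the month.
Days 1–7 hold the 1st Friday, 8–14 the 2nd, 15–21 the 3rd, 22–28 the 4th, 29–31 the 5th.
15 is in the range for the 3rd.

3rd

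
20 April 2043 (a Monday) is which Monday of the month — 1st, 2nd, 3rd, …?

Day 20 falls in week ⌈20/7⌉ of the month.
Days 1–7 hold the 1st Monday, 8–14 the 2nd, 15–21 the 3rd, 22–28 the 4th, 29–31 the 5th.
20 is in the range for the 3rd.

3rd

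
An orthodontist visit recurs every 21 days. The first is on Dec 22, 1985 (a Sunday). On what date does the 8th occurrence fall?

May 18, 1986

The 8th occurrence is 7 intervals after the first: 7 × 21 = 147 days after Dec 22, 1985.
Dec has 31 days — 9 days to the end of Dec leaves 138.
Jan has 31 days (107 left).
Feb has 28 days (79 left).
Mar has 31 days (48 left).
Apr has 30 days (18 left).
18 days into May → May 18, 1986.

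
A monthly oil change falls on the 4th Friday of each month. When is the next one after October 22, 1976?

October 1976 starts on a Friday; its first Friday is the 1st, so the 4th Friday is the 22nd — October 22, 1976.
That is not after October 22, 1976, so look at November 1976.
November 1976 starts on a Monday; its first Friday is the 5th, so the 4th Friday is the 26th — November 26, 1976.

November 26, 1976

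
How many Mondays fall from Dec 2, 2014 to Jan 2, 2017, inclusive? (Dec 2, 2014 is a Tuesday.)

109

Dec 2, 2014 is a Tuesday; the first Monday on or after it is Dec 8, 2014 (6 days later).
From Dec 8, 2014 to Jan 2, 2017: 23 + 365 + 366 + 2 = 756 days (rest of 2014, 2015, 2016, to Jan 2, 2017 in 2017).
756 ÷ 7 = 108 full weeks with remainder 0, so 108 more Mondays after the first → 109.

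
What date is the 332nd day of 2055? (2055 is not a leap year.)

January has 31 days (332 − 31 = 301 remain).
February has 28 days (301 − 28 = 273 remain).
March has 31 days (273 − 31 = 242 remain).
April has 30 days (242 − 30 = 212 remain).
May has 31 days (212 − 31 = 181 remain).
June has 30 days (181 − 30 = 151 remain).
July has 31 days (151 − 31 = 120 remain).
August has 31 days (120 − 31 = 89 remain).
September has 30 days (89 − 30 = 59 remain).
October has 31 days (59 − 31 = 28 remain).
28 into November → November 28.

2055-11-28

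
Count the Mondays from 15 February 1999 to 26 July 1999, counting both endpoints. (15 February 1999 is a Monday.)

15 February 1999 is a Monday; the first Monday on or after it is 15 February 1999.
From 15 February 1999 to 26 July 1999: 13 + 31 + 30 + 31 + 30 + 26 = 161 days (rest of February, March, April, May, June, July).
161 ÷ 7 = 23 full weeks with remainder 0, so 23 more Mondays after the first → 24.

24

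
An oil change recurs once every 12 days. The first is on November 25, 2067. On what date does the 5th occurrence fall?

The 5th occurrence is 4 intervals after the first: 4 × 12 = 48 days after November 25, 2067.
November has 30 days — 5 days to the end of November leaves 43.
December has 31 days (12 left).
12 days into January → January 12, 2068.

January 12, 2068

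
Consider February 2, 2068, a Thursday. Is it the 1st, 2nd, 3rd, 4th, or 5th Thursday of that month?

Day 2 falls in week ⌈2/7⌉ of the month.
Days 1–7 hold the 1st Thursday, 8–14 the 2nd, 15–21 the 3rd, 22–28 the 4th, 29–31 the 5th.
2 is in the range for the 1st.

1st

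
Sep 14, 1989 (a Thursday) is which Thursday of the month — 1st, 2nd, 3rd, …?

Day 14 falls in week ⌈14/7⌉ of the month.
Days 1–7 hold the 1st Thursday, 8–14 the 2nd, 15–21 the 3rd, 22–28 the 4th, 29–31 the 5th.
14 is in the range for the 2nd.

2nd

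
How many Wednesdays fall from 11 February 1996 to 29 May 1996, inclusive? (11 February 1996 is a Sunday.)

16

11 February 1996 is a Sunday; the first Wednesday on or after it is 14 February 1996 (3 days later).
From 14 February 1996 to 29 May 1996: 15 + 31 + 30 + 29 = 105 days (rest of February, March, April, May).
105 ÷ 7 = 15 full weeks with remainder 0, so 15 more Wednesdays after the first → 16.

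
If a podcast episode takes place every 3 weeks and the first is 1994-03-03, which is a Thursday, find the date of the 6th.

1994-06-16

The 6th occurrence is 5 intervals after the first: 5 × 21 = 105 days after 1994-03-03.
March has 31 days — 28 days to the end of March leaves 77.
April has 30 days (47 left).
May has 31 days (16 left).
16 days into June → 1994-06-16.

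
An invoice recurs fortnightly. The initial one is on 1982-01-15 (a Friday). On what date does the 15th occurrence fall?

The 15th occurrence is 14 intervals after the first: 14 × 14 = 196 days after 1982-01-15.
January has 31 days — 16 days to the end of January leaves 180.
February has 28 days (152 left).
March has 31 days (121 left).
April has 30 days (91 left).
May has 31 days (60 left).
June has 30 days (30 left).
30 days into July → 1982-07-30.

1982-07-30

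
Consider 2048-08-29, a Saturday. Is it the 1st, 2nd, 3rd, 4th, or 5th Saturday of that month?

5th

Day 29 falls in week ⌈29/7⌉ of the month.
Days 1–7 hold the 1st Saturday, 8–14 the 2nd, 15–21 the 3rd, 22–28 the 4th, 29–31 the 5th.
29 is in the range for the 5th.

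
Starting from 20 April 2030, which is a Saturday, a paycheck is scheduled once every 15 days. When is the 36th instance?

27 September 2031

The 36th occurrence is 35 intervals after the first: 35 × 15 = 525 days after 20 April 2030.
April has 30 days — 10 days to the end of April leaves 515.
From end of April to end of 2030 is 245 days (270 left).
January has 31 days (239 left).
February has 28 days (211 left).
March has 31 days (180 left).
April has 30 days (150 left).
May has 31 days (119 left).
June has 30 days (89 left).
July has 31 days (58 left).
August has 31 days (27 left).
27 days into September → 27 September 2031.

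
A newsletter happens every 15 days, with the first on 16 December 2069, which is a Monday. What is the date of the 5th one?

14 February 2070

The 5th occurrence is 4 intervals after the first: 4 × 15 = 60 days after 16 December 2069.
December has 31 days — 15 days to the end of December leaves 45.
January has 31 days (14 left).
14 days into February → 14 February 2070.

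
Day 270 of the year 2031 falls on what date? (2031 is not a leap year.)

Jan has 31 days (270 − 31 = 239 remain).
Feb has 28 days (239 − 28 = 211 remain).
Mar has 31 days (211 − 31 = 180 remain).
Apr has 30 days (180 − 30 = 150 remain).
May has 31 days (150 − 31 = 119 remain).
Jun has 30 days (119 − 30 = 89 remain).
Jul has 31 days (89 − 31 = 58 remain).
Aug has 31 days (58 − 31 = 27 remain).
27 into Sep → Sep 27.

Sep 27, 2031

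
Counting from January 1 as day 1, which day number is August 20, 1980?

Days in months before August: 31 + 29 + 31 + 30 + 31 + 30 + 31 = 213.
Plus 20 days into August → day 233.

233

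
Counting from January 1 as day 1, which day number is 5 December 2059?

Days in months before December: 31 + 28 + 31 + 30 + 31 + 30 + 31 + 31 + 30 + 31 + 30 = 334.
Plus 5 days into December → day 339.

339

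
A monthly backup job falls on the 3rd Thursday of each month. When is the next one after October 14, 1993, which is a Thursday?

October 21, 1993

October 1993 starts on a Friday; its first Thursday is the 7th, so the 3rd Thursday is the 21st — October 21, 1993.
October 21, 1993 is after October 14, 1993, so that is the next one.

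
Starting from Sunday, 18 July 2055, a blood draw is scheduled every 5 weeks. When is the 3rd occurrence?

The 3rd occurrence is 2 intervals after the first: 2 × 35 = 70 days after 18 July 2055.
July has 31 days — 13 days to the end of July leaves 57.
August has 31 days (26 left).
26 days into September → 26 September 2055.

26 September 2055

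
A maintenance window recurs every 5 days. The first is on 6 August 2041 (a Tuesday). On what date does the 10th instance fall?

The 10th occurrence is 9 intervals after the first: 9 × 5 = 45 days after 6 August 2041.
August has 31 days — 25 days to the end of August leaves 20.
20 days into September → 20 September 2041.

20 September 2041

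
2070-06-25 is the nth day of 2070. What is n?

Days in months before June: 31 + 28 + 31 + 30 + 31 = 151.
Plus 25 days into June → day 176.

176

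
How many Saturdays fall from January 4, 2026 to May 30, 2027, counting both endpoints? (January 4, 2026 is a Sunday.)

January 4, 2026 is a Sunday; the first Saturday on or after it is January 10, 2026 (6 days later).
From January 10, 2026 to May 30, 2027: 355 + 150 = 505 days (rest of 2026, to May 30, 2027 in 2027).
505 ÷ 7 = 72 full weeks with remainder 1, so 72 more Saturdays after the first → 73.

73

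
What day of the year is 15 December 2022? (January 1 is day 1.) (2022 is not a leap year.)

Days in months before December: 31 + 28 + 31 + 30 + 31 + 30 + 31 + 31 + 30 + 31 + 30 = 334.
Plus 15 days into December → day 349.

349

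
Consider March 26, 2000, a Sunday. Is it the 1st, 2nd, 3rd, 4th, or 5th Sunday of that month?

4th

Day 26 falls in week ⌈26/7⌉ of the month.
Days 1–7 hold the 1st Sunday, 8–14 the 2nd, 15–21 the 3rd, 22–28 the 4th, 29–31 the 5th.
26 is in the range for the 4th.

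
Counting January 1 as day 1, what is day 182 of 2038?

January has 31 days (182 − 31 = 151 remain).
February has 28 days (151 − 28 = 123 remain).
March has 31 days (123 − 31 = 92 remain).
April has 30 days (92 − 30 = 62 remain).
May has 31 days (62 − 31 = 31 remain).
June has 30 days (31 − 30 = 1 remain).
1 into July → July 1.

1 July 2038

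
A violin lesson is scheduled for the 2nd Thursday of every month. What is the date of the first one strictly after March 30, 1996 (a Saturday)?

March 1996 starts on a Friday; its first Thursday is the 7th, so the 2nd Thursday is the 14th — March 14, 1996.
That is not after March 30, 1996, so look at April 1996.
April 1996 starts on a Monday; its first Thursday is the 4th, so the 2nd Thursday is the 11th — April 11, 1996.

April 11, 1996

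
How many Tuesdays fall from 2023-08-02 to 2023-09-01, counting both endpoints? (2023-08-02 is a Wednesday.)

4

2023-08-02 is a Wednesday; the first Tuesday on or after it is 2023-08-08 (6 days later).
From 2023-08-08 to 2023-09-01: 23 + 1 = 24 days (rest of August, September).
24 ÷ 7 = 3 full weeks with remainder 3, so 3 more Tuesdays after the first → 4.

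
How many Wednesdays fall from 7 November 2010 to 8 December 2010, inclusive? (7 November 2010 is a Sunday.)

7 November 2010 is a Sunday; the first Wednesday on or after it is 10 November 2010 (3 days later).
From 10 November 2010 to 8 December 2010: 20 + 8 = 28 days (rest of November, December).
28 ÷ 7 = 4 full weeks with remainder 0, so 4 more Wednesdays after the first → 5.

5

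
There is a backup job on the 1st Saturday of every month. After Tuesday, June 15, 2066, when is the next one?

June 2066 starts on a Tuesday, so its 1st Saturday is June 5, 2066 (4 days in).
That is not after June 15, 2066, so look at July 2066.
July 2066 starts on a Thursday, so its 1st Saturday is July 3, 2066 (2 days in).

July 3, 2066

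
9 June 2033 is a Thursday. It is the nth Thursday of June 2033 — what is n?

Day 9 falls in week ⌈9/7⌉ of the month.
Days 1–7 hold the 1st Thursday, 8–14 the 2nd, 15–21 the 3rd, 22–28 the 4th, 29–31 the 5th.
9 is in the range for the 2nd.

2nd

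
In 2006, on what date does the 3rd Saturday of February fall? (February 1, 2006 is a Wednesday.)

2006-02-18

February 2006 begins on a Wednesday, so the first Saturday is February 4 (3 days later).
The 3rd Saturday is 2 weeks later: 4 + 14 = 18.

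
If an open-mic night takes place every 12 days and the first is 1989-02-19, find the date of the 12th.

1989-07-01

The 12th occurrence is 11 intervals after the first: 11 × 12 = 132 days after 1989-02-19.
February has 28 days — 9 days to the end of February leaves 123.
March has 31 days (92 left).
April has 30 days (62 left).
May has 31 days (31 left).
June has 30 days (1 left).
1 day into July → 1989-07-01.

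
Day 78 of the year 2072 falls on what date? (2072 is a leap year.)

Mar 18, 2072

Jan has 31 days (78 − 31 = 47 remain).
Feb has 29 days (47 − 29 = 18 remain).
18 into Mar → Mar 18.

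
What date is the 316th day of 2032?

11 November 2032

January has 31 days (316 − 31 = 285 remain).
February has 29 days (285 − 29 = 256 remain).
March has 31 days (256 − 31 = 225 remain).
April has 30 days (225 − 30 = 195 remain).
May has 31 days (195 − 31 = 164 remain).
June has 30 days (164 − 30 = 134 remain).
July has 31 days (134 − 31 = 103 remain).
August has 31 days (103 − 31 = 72 remain).
September has 30 days (72 − 30 = 42 remain).
October has 31 days (42 − 31 = 11 remain).
11 into November → November 11.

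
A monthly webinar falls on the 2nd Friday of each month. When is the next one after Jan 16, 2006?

Jan 2006 starts on a Sunday; its first Friday is the 6th, so the 2nd Friday is the 13th — Jan 13, 2006.
That is not after Jan 16, 2006, so look at Feb 2006.
Feb 2006 starts on a Wednesday; its first Friday is the 3rd, so the 2nd Friday is the 10th — Feb 10, 2006.

Feb 10, 2006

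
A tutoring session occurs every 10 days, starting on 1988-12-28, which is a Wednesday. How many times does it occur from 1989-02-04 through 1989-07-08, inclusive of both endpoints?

16

Occurrences land 10·i days after 1988-12-28 for i = 0, 1, 2, …
1989-02-04 is 38 days after the start; 38 ÷ 10 = 3 remainder 8; since the remainder is 8, round up to i = 4. First occurrence in the window: #5 on 1989-02-06 (4×10 = 40 days in).
1989-07-08 is 192 days after the start; 192 ÷ 10 = 19 remainder 2. Last occurrence in the window: #20 on 1989-07-06.
Occurrences #5 through #20: 16 in total.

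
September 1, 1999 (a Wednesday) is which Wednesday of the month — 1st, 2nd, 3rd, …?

Day 1 falls in week ⌈1/7⌉ of the month.
Days 1–7 hold the 1st Wednesday, 8–14 the 2nd, 15–21 the 3rd, 22–28 the 4th, 29–31 the 5th.
1 is in the range for the 1st.

1st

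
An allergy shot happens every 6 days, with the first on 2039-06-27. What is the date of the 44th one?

The 44th occurrence is 43 intervals after the first: 43 × 6 = 258 days after 2039-06-27.
June has 30 days — 3 days to the end of June leaves 255.
July has 31 days (224 left).
August has 31 days (193 left).
September has 30 days (163 left).
October has 31 days (132 left).
November has 30 days (102 left).
December has 31 days (71 left).
January has 31 days (40 left).
February has 29 days (11 left).
11 days into March → 2040-03-11.

2040-03-11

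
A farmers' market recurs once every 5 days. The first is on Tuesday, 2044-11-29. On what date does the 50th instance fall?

The 50th occurrence is 49 intervals after the first: 49 × 5 = 245 days after 2044-11-29.
November has 30 days — 1 day to the end of November leaves 244.
December has 31 days (213 left).
January has 31 days (182 left).
February has 28 days (154 left).
March has 31 days (123 left).
April has 30 days (93 left).
May has 31 days (62 left).
June has 30 days (32 left).
July has 31 days (1 left).
1 day into August → 2045-08-01.

2045-08-01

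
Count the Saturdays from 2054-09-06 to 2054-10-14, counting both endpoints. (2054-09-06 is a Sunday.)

2054-09-06 is a Sunday; the first Saturday on or after it is 2054-09-12 (6 days later).
From 2054-09-12 to 2054-10-14: 18 + 14 = 32 days (rest of September, October).
32 ÷ 7 = 4 full weeks with remainder 4, so 4 more Saturdays after the first → 5.

5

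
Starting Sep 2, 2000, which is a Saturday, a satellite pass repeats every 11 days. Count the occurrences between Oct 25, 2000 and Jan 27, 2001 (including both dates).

Occurrences land 11·i days after Sep 2, 2000 for i = 0, 1, 2, …
Oct 25, 2000 is 53 days after the start; 53 ÷ 11 = 4 remainder 9; since the remainder is 9, round up to i = 5. First occurrence in the window: #6 on Oct 27, 2000 (5×11 = 55 days in).
Jan 27, 2001 is 147 days after the start; 147 ÷ 11 = 13 remainder 4. Last occurrence in the window: #14 on Jan 23, 2001.
Occurrences #6 through #14: 9 in total.

9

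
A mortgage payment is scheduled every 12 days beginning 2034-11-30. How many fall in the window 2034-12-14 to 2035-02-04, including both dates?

Occurrences land 12·i days after 2034-11-30 for i = 0, 1, 2, …
2034-12-14 is 14 days after the start; 14 ÷ 12 = 1 remainder 2; since the remainder is 2, round up to i = 2. First occurrence in the window: #3 on 2034-12-24 (2×12 = 24 days in).
2035-02-04 is 66 days after the start; 66 ÷ 12 = 5 remainder 6. Last occurrence in the window: #6 on 2035-01-29.
Occurrences #3 through #6: 4 in total.

4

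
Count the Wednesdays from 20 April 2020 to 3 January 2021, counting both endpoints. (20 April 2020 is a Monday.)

20 April 2020 is a Monday; the first Wednesday on or after it is 22 April 2020 (2 days later).
From 22 April 2020 to 3 January 2021: 8 + 31 + 30 + 31 + 31 + 30 + 31 + 30 + 31 + 3 = 256 days (rest of April, May, June, July, August, September, October, November, December, January).
256 ÷ 7 = 36 full weeks with remainder 4, so 36 more Wednesdays after the first → 37.

37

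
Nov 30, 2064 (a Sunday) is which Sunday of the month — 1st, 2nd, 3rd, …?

Day 30 falls in week ⌈30/7⌉ of the month.
Days 1–7 hold the 1st Sunday, 8–14 the 2nd, 15–21 the 3rd, 22–28 the 4th, 29–31 the 5th.
30 is in the range for the 5th.

5th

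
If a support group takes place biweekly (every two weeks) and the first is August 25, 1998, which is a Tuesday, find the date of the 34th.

The 34th occurrence is 33 intervals after the first: 33 × 14 = 462 days after August 25, 1998.
August has 31 days — 6 days to the end of August leaves 456.
From end of August to end of 1998 is 122 days (334 left).
January has 31 days (303 left).
February has 28 days (275 left).
March has 31 days (244 left).
April has 30 days (214 left).
May has 31 days (183 left).
June has 30 days (153 left).
July has 31 days (122 left).
August has 31 days (91 left).
September has 30 days (61 left).
October has 31 days (30 left).
30 days into November → November 30, 1999.

November 30, 1999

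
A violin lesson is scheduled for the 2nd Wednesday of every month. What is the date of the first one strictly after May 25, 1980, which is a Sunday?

May 1980 starts on a Thursday; its first Wednesday is the 7th, so the 2nd Wednesday is the 14th — May 14, 1980.
That is not after May 25, 1980, so look at Jun 1980.
Jun 1980 starts on a Sunday; its first Wednesday is the 4th, so the 2nd Wednesday is the 11th — Jun 11, 1980.

Jun 11, 1980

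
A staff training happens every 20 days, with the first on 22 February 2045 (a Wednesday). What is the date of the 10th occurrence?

21 August 2045

The 10th occurrence is 9 intervals after the first: 9 × 20 = 180 days after 22 February 2045.
February has 28 days — 6 days to the end of February leaves 174.
March has 31 days (143 left).
April has 30 days (113 left).
May has 31 days (82 left).
June has 30 days (52 left).
July has 31 days (21 left).
21 days into August → 21 August 2045.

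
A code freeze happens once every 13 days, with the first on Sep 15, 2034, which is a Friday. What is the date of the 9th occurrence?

The 9th occurrence is 8 intervals after the first: 8 × 13 = 104 days after Sep 15, 2034.
Sep has 30 days — 15 days to the end of Sep leaves 89.
Oct has 31 days (58 left).
Nov has 30 days (28 left).
28 days into Dec → Dec 28, 2034.

Dec 28, 2034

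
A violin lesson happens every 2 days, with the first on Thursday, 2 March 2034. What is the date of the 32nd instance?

3 May 2034

The 32nd occurrence is 31 intervals after the first: 31 × 2 = 62 days after 2 March 2034.
March has 31 days — 29 days to the end of March leaves 33.
April has 30 days (3 left).
3 days into May → 3 May 2034.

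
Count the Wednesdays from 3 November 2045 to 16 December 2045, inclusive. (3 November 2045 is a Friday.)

3 November 2045 is a Friday; the first Wednesday on or after it is 8 November 2045 (5 days later).
From 8 November 2045 to 16 December 2045: 22 + 16 = 38 days (rest of November, December).
38 ÷ 7 = 5 full weeks with remainder 3, so 5 more Wednesdays after the first → 6.

6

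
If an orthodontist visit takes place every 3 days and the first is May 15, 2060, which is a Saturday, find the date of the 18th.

The 18th occurrence is 17 intervals after the first: 17 × 3 = 51 days after May 15, 2060.
May has 31 days — 16 days to the end of May leaves 35.
Jun has 30 days (5 left).
5 days into Jul → Jul 5, 2060.

Jul 5, 2060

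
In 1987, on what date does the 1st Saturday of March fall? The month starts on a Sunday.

1987-03-07

March 1987 begins on a Sunday, so the first Saturday is March 7 (6 days later).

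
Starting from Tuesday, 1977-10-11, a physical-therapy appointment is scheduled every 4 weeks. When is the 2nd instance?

The 2nd occurrence is 1 interval after the first: 1 × 28 = 28 days after 1977-10-11.
October has 31 days — 20 days to the end of October leaves 8.
8 days into November → 1977-11-08.

1977-11-08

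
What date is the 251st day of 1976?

1976-09-07

January has 31 days (251 − 31 = 220 remain).
February has 29 days (220 − 29 = 191 remain).
March has 31 days (191 − 31 = 160 remain).
April has 30 days (160 − 30 = 130 remain).
May has 31 days (130 − 31 = 99 remain).
June has 30 days (99 − 30 = 69 remain).
July has 31 days (69 − 31 = 38 remain).
August has 31 days (38 − 31 = 7 remain).
7 into September → September 7.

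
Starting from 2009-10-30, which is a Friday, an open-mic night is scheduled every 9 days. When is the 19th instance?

The 19th occurrence is 18 intervals after the first: 18 × 9 = 162 days after 2009-10-30.
October has 31 days — 1 day to the end of October leaves 161.
November has 30 days (131 left).
December has 31 days (100 left).
January has 31 days (69 left).
February has 28 days (41 left).
March has 31 days (10 left).
10 days into April → 2010-04-10.

2010-04-10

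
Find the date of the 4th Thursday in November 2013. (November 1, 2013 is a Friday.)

November 2013 begins on a Friday, so the first Thursday is November 7 (6 days later).
The 4th Thursday is 3 weeks later: 7 + 21 = 28.

28 November 2013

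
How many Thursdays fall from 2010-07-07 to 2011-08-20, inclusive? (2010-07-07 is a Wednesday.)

2010-07-07 is a Wednesday; the first Thursday on or after it is 2010-07-08 (1 day later).
From 2010-07-08 to 2011-08-20: 176 + 232 = 408 days (rest of 2010, to 2011-08-20 in 2011).
408 ÷ 7 = 58 full weeks with remainder 2, so 58 more Thursdays after the first → 59.

59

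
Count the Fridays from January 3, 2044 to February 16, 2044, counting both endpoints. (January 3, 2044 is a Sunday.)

6

January 3, 2044 is a Sunday; the first Friday on or after it is January 8, 2044 (5 days later).
From January 8, 2044 to February 16, 2044: 23 + 16 = 39 days (rest of January, February).
39 ÷ 7 = 5 full weeks with remainder 4, so 5 more Fridays after the first → 6.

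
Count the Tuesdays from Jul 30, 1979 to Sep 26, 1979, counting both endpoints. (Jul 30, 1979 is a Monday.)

Jul 30, 1979 is a Monday; the first Tuesday on or after it is Jul 31, 1979 (1 day later).
From Jul 31, 1979 to Sep 26, 1979: 0 + 31 + 26 = 57 days (rest of Jul, Aug, Sep).
57 ÷ 7 = 8 full weeks with remainder 1, so 8 more Tuesdays after the first → 9.

9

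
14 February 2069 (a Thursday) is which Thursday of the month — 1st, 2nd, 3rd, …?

Day 14 falls in week ⌈14/7⌉ of the month.
Days 1–7 hold the 1st Thursday, 8–14 the 2nd, 15–21 the 3rd, 22–28 the 4th, 29–31 the 5th.
14 is in the range for the 2nd.

2nd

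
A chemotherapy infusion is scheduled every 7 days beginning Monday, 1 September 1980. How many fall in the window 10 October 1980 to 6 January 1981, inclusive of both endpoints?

Occurrences land 7·i days after 1 September 1980 for i = 0, 1, 2, …
10 October 1980 is 39 days after the start; 39 ÷ 7 = 5 remainder 4; since the remainder is 4, round up to i = 6. First occurrence in the window: #7 on 13 October 1980 (6×7 = 42 days in).
6 January 1981 is 127 days after the start; 127 ÷ 7 = 18 remainder 1. Last occurrence in the window: #19 on 5 January 1981.
Occurrences #7 through #19: 13 in total.

13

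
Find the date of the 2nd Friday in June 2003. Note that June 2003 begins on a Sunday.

June 2003 begins on a Sunday, so the first Friday is June 6 (5 days later).
The 2nd Friday is 1 weeks later: 6 + 7 = 13.

2003-06-13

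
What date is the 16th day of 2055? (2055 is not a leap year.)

16 into January → January 16.

16 January 2055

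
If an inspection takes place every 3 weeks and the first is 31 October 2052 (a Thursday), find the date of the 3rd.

The 3rd occurrence is 2 intervals after the first: 2 × 21 = 42 days after 31 October 2052.
October has 31 days — 0 days to the end of October leaves 42.
November has 30 days (12 left).
12 days into December → 12 December 2052.

12 December 2052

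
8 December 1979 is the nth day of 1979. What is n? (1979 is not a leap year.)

342

Days in months before December: 31 + 28 + 31 + 30 + 31 + 30 + 31 + 31 + 30 + 31 + 30 = 334.
Plus 8 days into December → day 342.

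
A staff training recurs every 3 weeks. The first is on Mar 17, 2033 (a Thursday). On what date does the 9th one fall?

Sep 1, 2033

The 9th occurrence is 8 intervals after the first: 8 × 21 = 168 days after Mar 17, 2033.
Mar has 31 days — 14 days to the end of Mar leaves 154.
Apr has 30 days (124 left).
May has 31 days (93 left).
Jun has 30 days (63 left).
Jul has 31 days (32 left).
Aug has 31 days (1 left).
1 day into Sep → Sep 1, 2033.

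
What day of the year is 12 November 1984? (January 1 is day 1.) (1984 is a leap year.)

317

Days in months before November: 31 + 29 + 31 + 30 + 31 + 30 + 31 + 31 + 30 + 31 = 305.
Plus 12 days into November → day 317.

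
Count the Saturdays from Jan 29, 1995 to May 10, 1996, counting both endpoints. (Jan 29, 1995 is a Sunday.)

66

Jan 29, 1995 is a Sunday; the first Saturday on or after it is Feb 4, 1995 (6 days later).
From Feb 4, 1995 to May 10, 1996: 330 + 131 = 461 days (rest of 1995, to May 10, 1996 in 1996).
461 ÷ 7 = 65 full weeks with remainder 6, so 65 more Saturdays after the first → 66.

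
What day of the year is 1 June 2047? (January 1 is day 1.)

Days in months before June: 31 + 28 + 31 + 30 + 31 = 151.
Plus 1 day into June → day 152.

152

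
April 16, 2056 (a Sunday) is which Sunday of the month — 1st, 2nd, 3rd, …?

3rd

Day 16 falls in week ⌈16/7⌉ of the month.
Days 1–7 hold the 1st Sunday, 8–14 the 2nd, 15–21 the 3rd, 22–28 the 4th, 29–31 the 5th.
16 is in the range for the 3rd.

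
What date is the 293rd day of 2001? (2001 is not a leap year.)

January has 31 days (293 − 31 = 262 remain).
February has 28 days (262 − 28 = 234 remain).
March has 31 days (234 − 31 = 203 remain).
April has 30 days (203 − 30 = 173 remain).
May has 31 days (173 − 31 = 142 remain).
June has 30 days (142 − 30 = 112 remain).
July has 31 days (112 − 31 = 81 remain).
August has 31 days (81 − 31 = 50 remain).
September has 30 days (50 − 30 = 20 remain).
20 into October → October 20.

2001-10-20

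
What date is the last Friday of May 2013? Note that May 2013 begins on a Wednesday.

May 2013 begins on a Wednesday, so the first Friday is May 3 (2 days later).
May 2013 has 31 days. Adding weeks: 3, 10, 17, 24, 31 — the last one ≤ 31 is the 31st.

May 31, 2013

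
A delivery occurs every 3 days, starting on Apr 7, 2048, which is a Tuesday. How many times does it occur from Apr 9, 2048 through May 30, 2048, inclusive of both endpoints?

17

Occurrences land 3·i days after Apr 7, 2048 for i = 0, 1, 2, …
Apr 9, 2048 is 2 days after the start; 2 ÷ 3 = 0 remainder 2; since the remainder is 2, round up to i = 1. First occurrence in the window: #2 on Apr 10, 2048 (1×3 = 3 days in).
May 30, 2048 is 53 days after the start; 53 ÷ 3 = 17 remainder 2. Last occurrence in the window: #18 on May 28, 2048.
Occurrences #2 through #18: 17 in total.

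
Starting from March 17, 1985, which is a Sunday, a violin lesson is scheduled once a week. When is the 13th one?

The 13th occurrence is 12 intervals after the first: 12 × 7 = 84 days after March 17, 1985.
March has 31 days — 14 days to the end of March leaves 70.
April has 30 days (40 left).
May has 31 days (9 left).
9 days into June → June 9, 1985.

June 9, 1985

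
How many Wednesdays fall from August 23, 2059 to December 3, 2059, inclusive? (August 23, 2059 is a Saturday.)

15

August 23, 2059 is a Saturday; the first Wednesday on or after it is August 27, 2059 (4 days later).
From August 27, 2059 to December 3, 2059: 4 + 30 + 31 + 30 + 3 = 98 days (rest of August, September, October, November, December).
98 ÷ 7 = 14 full weeks with remainder 0, so 14 more Wednesdays after the first → 15.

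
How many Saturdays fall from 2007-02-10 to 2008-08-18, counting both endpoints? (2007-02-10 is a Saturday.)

80

2007-02-10 is a Saturday; the first Saturday on or after it is 2007-02-10.
From 2007-02-10 to 2008-08-18: 324 + 231 = 555 days (rest of 2007, to 2008-08-18 in 2008).
555 ÷ 7 = 79 full weeks with remainder 2, so 79 more Saturdays after the first → 80.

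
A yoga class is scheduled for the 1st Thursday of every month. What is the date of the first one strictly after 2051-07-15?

July 2051 starts on a Saturday, so its 1st Thursday is 2051-07-06 (5 days in).
That is not after 2051-07-15, so look at August 2051.
August 2051 starts on a Tuesday, so its 1st Thursday is 2051-08-03 (2 days in).

2051-08-03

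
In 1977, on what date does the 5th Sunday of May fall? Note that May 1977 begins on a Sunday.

May 29, 1977

May 1977 begins on a Sunday, so the first Sunday is May 1.
The 5th Sunday is 4 weeks later: 1 + 28 = 29.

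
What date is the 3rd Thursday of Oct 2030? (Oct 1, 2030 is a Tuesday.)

Oct 2030 begins on a Tuesday, so the first Thursday is Oct 3 (2 days later).
The 3rd Thursday is 2 weeks later: 3 + 14 = 17.

Oct 17, 2030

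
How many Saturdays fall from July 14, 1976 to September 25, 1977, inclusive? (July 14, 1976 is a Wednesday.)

July 14, 1976 is a Wednesday; the first Saturday on or after it is July 17, 1976 (3 days later).
From July 17, 1976 to September 25, 1977: 167 + 268 = 435 days (rest of 1976, to September 25, 1977 in 1977).
435 ÷ 7 = 62 full weeks with remainder 1, so 62 more Saturdays after the first → 63.

63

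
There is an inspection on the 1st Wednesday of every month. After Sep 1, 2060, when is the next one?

Oct 6, 2060

Sep 2060 starts on a Wednesday, so its 1st Wednesday is Sep 1, 2060.
That is not after Sep 1, 2060, so look at Oct 2060.
Oct 2060 starts on a Friday, so its 1st Wednesday is Oct 6, 2060 (5 days in).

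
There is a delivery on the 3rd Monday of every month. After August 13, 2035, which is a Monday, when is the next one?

August 2035 starts on a Wednesday; its first Monday is the 6th, so the 3rd Monday is the 20th — August 20, 2035.
August 20, 2035 is after August 13, 2035, so that is the next one.

August 20, 2035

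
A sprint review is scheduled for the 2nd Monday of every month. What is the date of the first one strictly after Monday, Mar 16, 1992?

Apr 13, 1992

Mar 1992 starts on a Sunday; its first Monday is the 2nd, so the 2nd Monday is the 9th — Mar 9, 1992.
That is not after Mar 16, 1992, so look at Apr 1992.
Apr 1992 starts on a Wednesday; its first Monday is the 6th, so the 2nd Monday is the 13th — Apr 13, 1992.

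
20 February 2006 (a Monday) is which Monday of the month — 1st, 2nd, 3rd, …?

3rd

Day 20 falls in week ⌈20/7⌉ of the month.
Days 1–7 hold the 1st Monday, 8–14 the 2nd, 15–21 the 3rd, 22–28 the 4th, 29–31 the 5th.
20 is in the range for the 3rd.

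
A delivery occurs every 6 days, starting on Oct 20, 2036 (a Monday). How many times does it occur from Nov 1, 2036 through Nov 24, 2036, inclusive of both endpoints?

4

Occurrences land 6·i days after Oct 20, 2036 for i = 0, 1, 2, …
Nov 1, 2036 is 12 days after the start; 12 ÷ 6 = 2 remainder 0. First occurrence in the window: #3 on Nov 1, 2036 (2×6 = 12 days in).
Nov 24, 2036 is 35 days after the start; 35 ÷ 6 = 5 remainder 5. Last occurrence in the window: #6 on Nov 19, 2036.
Occurrences #3 through #6: 4 in total.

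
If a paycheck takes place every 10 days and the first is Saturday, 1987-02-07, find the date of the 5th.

1987-03-19

The 5th occurrence is 4 intervals after the first: 4 × 10 = 40 days after 1987-02-07.
February has 28 days — 21 days to the end of February leaves 19.
19 days into March → 1987-03-19.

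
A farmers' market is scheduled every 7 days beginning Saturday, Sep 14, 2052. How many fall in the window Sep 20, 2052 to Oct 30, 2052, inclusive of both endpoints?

6

Occurrences land 7·i days after Sep 14, 2052 for i = 0, 1, 2, …
Sep 20, 2052 is 6 days after the start; 6 ÷ 7 = 0 remainder 6; since the remainder is 6, round up to i = 1. First occurrence in the window: #2 on Sep 21, 2052 (1×7 = 7 days in).
Oct 30, 2052 is 46 days after the start; 46 ÷ 7 = 6 remainder 4. Last occurrence in the window: #7 on Oct 26, 2052.
Occurrences #2 through #7: 6 in total.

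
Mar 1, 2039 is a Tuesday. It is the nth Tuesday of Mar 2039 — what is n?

Day 1 falls in week ⌈1/7⌉ of the month.
Days 1–7 hold the 1st Tuesday, 8–14 the 2nd, 15–21 the 3rd, 22–28 the 4th, 29–31 the 5th.
1 is in the range for the 1st.

1st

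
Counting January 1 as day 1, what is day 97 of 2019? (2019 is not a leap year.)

Apr 7, 2019

Jan has 31 days (97 − 31 = 66 remain).
Feb has 28 days (66 − 28 = 38 remain).
Mar has 31 days (38 − 31 = 7 remain).
7 into Apr → Apr 7.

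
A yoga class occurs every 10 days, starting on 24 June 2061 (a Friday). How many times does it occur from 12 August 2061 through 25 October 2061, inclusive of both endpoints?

Occurrences land 10·i days after 24 June 2061 for i = 0, 1, 2, …
12 August 2061 is 49 days after the start; 49 ÷ 10 = 4 remainder 9; since the remainder is 9, round up to i = 5. First occurrence in the window: #6 on 13 August 2061 (5×10 = 50 days in).
25 October 2061 is 123 days after the start; 123 ÷ 10 = 12 remainder 3. Last occurrence in the window: #13 on 22 October 2061.
Occurrences #6 through #13: 8 in total.

8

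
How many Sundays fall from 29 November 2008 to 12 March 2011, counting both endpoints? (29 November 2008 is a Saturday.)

119

29 November 2008 is a Saturday; the first Sunday on or after it is 30 November 2008 (1 day later).
From 30 November 2008 to 12 March 2011: 31 + 365 + 365 + 71 = 832 days (rest of 2008, 2009, 2010, to 12 March 2011 in 2011).
832 ÷ 7 = 118 full weeks with remainder 6, so 118 more Sundays after the first → 119.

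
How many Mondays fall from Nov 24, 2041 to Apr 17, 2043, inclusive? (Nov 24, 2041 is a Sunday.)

Nov 24, 2041 is a Sunday; the first Monday on or after it is Nov 25, 2041 (1 day later).
From Nov 25, 2041 to Apr 17, 2043: 36 + 365 + 107 = 508 days (rest of 2041, 2042, to Apr 17, 2043 in 2043).
508 ÷ 7 = 72 full weeks with remainder 4, so 72 more Mondays after the first → 73.

73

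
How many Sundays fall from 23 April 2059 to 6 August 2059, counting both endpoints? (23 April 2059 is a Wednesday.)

15

23 April 2059 is a Wednesday; the first Sunday on or after it is 27 April 2059 (4 days later).
From 27 April 2059 to 6 August 2059: 3 + 31 + 30 + 31 + 6 = 101 days (rest of April, May, June, July, August).
101 ÷ 7 = 14 full weeks with remainder 3, so 14 more Sundays after the first → 15.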